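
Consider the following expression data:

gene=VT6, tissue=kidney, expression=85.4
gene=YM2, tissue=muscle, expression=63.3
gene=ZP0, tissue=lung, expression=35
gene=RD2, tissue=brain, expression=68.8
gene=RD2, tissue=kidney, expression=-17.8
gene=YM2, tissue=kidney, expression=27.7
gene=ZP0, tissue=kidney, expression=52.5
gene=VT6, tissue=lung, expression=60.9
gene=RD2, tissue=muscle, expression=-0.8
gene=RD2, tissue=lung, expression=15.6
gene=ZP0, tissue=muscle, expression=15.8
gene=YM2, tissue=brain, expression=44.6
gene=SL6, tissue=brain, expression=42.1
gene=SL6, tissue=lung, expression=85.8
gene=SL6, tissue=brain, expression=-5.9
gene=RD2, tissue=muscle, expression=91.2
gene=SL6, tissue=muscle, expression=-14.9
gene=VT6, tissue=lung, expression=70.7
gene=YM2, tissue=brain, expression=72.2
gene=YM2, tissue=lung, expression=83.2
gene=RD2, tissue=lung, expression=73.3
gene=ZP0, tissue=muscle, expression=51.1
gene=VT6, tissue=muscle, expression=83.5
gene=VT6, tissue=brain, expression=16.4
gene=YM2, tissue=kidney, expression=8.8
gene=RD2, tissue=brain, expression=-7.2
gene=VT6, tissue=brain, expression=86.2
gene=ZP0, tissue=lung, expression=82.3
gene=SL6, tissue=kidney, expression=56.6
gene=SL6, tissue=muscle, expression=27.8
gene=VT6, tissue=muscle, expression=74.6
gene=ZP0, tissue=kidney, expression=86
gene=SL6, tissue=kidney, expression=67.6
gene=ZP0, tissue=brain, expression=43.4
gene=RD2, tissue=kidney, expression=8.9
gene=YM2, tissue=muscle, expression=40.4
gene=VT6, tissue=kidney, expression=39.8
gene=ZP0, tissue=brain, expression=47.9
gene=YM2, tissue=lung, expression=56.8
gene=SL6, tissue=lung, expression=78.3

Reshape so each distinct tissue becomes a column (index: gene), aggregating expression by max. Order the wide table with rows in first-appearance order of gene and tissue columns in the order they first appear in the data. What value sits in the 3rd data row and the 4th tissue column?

47.9

With rows in first-appearance order of gene, row 3 is gene=ZP0. tissue columns in first-appearance order: kidney, muscle, lung, brain; column 4 is brain.
Long rows with gene=ZP0, tissue=brain: max(43.4, 47.9) = 47.9.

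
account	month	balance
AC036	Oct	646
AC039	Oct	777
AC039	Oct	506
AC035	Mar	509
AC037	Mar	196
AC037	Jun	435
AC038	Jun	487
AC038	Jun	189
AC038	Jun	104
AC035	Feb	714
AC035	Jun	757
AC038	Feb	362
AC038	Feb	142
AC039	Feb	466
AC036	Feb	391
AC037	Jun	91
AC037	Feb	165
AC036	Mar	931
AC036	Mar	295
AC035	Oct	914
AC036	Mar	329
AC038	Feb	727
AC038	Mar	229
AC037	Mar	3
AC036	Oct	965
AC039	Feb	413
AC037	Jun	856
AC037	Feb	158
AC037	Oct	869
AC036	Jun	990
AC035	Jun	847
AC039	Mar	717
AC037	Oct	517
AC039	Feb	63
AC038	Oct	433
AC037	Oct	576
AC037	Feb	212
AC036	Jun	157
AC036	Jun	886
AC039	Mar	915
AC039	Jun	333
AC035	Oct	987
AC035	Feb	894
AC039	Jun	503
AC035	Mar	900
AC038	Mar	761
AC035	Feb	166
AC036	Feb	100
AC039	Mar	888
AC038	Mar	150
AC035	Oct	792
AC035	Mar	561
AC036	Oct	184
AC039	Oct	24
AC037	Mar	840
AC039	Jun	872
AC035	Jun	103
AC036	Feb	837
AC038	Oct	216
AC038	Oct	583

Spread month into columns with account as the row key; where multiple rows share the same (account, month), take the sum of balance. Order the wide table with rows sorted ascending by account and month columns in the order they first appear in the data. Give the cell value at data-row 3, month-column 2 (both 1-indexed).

With rows sorted ascending by account, row 3 is account=AC037. month columns in first-appearance order: Oct, Mar, Jun, Feb; column 2 is Mar.
Long rows with account=AC037, month=Mar: 196 + 3 + 840 = 1039.

1039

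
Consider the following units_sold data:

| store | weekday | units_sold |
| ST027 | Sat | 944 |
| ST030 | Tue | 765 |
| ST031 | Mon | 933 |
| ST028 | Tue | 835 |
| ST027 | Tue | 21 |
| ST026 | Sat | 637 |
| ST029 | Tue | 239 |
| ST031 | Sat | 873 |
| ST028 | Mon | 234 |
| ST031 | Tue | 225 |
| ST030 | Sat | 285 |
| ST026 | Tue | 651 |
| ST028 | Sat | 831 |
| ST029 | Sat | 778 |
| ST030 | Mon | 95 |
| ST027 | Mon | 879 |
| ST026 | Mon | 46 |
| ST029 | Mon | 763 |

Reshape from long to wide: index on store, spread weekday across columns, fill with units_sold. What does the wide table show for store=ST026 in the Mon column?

46

Wide layout: rows indexed by store, columns are the 3 distinct weekday values (Sat, Tue, Mon).
Cell (store=ST026, weekday=Mon) draws from the long row where store=ST026 and weekday=Mon, which has units_sold=46.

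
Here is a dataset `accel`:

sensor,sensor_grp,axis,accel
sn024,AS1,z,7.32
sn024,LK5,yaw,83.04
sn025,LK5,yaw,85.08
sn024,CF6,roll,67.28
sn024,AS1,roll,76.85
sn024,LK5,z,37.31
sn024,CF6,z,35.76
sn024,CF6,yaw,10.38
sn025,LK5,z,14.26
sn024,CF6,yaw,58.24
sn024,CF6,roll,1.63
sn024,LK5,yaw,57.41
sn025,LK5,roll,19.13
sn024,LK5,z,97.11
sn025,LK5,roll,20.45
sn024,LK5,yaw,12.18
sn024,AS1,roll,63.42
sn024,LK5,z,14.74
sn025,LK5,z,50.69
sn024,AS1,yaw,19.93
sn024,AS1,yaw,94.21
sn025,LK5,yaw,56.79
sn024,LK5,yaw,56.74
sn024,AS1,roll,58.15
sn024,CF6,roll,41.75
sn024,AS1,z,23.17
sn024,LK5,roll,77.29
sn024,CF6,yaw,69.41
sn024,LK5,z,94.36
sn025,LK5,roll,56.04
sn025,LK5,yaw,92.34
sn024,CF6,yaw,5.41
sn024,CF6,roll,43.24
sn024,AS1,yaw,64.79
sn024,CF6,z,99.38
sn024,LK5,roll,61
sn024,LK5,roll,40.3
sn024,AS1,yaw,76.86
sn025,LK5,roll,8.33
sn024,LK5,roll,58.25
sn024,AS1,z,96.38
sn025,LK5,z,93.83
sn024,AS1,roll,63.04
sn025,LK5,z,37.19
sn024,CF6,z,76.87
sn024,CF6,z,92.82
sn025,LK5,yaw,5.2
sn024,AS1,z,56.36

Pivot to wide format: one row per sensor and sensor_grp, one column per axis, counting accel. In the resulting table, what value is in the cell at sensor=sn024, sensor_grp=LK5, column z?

4

Rows with sensor=sn024, sensor_grp=LK5 and axis=z: accel values are 37.31, 97.11, 14.74, 94.36.
4 rows match — count = 4.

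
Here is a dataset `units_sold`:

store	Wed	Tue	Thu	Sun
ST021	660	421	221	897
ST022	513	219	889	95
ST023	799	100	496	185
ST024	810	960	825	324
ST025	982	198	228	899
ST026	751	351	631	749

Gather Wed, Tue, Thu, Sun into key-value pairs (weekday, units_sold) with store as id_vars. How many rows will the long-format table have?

24

6 store values × 4 melted columns = 24 rows.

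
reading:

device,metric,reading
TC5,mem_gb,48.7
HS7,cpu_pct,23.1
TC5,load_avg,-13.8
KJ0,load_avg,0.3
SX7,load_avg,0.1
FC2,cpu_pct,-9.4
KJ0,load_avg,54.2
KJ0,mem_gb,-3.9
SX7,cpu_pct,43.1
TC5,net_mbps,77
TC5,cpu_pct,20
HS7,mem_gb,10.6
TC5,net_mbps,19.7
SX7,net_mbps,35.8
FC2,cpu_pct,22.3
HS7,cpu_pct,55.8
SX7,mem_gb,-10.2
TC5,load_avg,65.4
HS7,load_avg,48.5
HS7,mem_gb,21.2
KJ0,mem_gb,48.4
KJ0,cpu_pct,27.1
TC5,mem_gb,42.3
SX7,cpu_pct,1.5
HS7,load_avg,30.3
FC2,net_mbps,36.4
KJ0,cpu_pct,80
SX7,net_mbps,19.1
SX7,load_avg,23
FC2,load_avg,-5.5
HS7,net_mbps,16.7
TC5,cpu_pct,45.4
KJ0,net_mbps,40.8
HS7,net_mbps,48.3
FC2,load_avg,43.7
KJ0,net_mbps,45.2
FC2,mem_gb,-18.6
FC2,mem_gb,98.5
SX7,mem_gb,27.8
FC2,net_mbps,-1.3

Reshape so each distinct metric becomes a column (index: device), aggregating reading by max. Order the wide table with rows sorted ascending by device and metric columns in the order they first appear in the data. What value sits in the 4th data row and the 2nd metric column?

With rows sorted ascending by device, row 4 is device=SX7. metric columns in first-appearance order: mem_gb, cpu_pct, load_avg, net_mbps; column 2 is cpu_pct.
Long rows with device=SX7, metric=cpu_pct: max(43.1, 1.5) = 43.1.

43.1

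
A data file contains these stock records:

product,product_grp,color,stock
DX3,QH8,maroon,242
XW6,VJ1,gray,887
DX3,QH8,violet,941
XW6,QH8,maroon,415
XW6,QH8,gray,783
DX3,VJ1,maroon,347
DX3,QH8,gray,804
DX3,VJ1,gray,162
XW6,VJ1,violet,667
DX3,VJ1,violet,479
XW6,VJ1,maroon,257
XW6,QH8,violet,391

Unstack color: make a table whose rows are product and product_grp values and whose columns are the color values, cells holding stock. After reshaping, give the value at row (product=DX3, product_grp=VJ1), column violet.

Wide layout: rows indexed by product and product_grp, columns are the 3 distinct color values (maroon, gray, violet).
Cell (product=DX3, product_grp=VJ1, color=violet) draws from the long row where product=DX3, product_grp=VJ1 and color=violet, which has stock=479.

479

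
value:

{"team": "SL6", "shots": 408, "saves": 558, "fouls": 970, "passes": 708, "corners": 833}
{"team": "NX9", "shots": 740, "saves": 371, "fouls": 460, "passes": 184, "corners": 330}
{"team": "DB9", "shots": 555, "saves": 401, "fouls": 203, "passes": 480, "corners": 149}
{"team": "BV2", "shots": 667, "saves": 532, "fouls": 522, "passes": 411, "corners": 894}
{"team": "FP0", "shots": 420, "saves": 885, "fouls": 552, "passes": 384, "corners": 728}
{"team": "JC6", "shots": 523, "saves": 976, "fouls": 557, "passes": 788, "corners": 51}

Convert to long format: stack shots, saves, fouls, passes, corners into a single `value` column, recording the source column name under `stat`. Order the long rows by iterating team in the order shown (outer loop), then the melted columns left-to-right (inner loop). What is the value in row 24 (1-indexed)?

384

30 rows total (6 × 5). Row 24: index ⌊(24-1)/5⌋ = 4 into team → FP0; (24-1) mod 5 = 3 into the melted columns → passes.
So row 24 is (FP0, passes, 384); value = 384.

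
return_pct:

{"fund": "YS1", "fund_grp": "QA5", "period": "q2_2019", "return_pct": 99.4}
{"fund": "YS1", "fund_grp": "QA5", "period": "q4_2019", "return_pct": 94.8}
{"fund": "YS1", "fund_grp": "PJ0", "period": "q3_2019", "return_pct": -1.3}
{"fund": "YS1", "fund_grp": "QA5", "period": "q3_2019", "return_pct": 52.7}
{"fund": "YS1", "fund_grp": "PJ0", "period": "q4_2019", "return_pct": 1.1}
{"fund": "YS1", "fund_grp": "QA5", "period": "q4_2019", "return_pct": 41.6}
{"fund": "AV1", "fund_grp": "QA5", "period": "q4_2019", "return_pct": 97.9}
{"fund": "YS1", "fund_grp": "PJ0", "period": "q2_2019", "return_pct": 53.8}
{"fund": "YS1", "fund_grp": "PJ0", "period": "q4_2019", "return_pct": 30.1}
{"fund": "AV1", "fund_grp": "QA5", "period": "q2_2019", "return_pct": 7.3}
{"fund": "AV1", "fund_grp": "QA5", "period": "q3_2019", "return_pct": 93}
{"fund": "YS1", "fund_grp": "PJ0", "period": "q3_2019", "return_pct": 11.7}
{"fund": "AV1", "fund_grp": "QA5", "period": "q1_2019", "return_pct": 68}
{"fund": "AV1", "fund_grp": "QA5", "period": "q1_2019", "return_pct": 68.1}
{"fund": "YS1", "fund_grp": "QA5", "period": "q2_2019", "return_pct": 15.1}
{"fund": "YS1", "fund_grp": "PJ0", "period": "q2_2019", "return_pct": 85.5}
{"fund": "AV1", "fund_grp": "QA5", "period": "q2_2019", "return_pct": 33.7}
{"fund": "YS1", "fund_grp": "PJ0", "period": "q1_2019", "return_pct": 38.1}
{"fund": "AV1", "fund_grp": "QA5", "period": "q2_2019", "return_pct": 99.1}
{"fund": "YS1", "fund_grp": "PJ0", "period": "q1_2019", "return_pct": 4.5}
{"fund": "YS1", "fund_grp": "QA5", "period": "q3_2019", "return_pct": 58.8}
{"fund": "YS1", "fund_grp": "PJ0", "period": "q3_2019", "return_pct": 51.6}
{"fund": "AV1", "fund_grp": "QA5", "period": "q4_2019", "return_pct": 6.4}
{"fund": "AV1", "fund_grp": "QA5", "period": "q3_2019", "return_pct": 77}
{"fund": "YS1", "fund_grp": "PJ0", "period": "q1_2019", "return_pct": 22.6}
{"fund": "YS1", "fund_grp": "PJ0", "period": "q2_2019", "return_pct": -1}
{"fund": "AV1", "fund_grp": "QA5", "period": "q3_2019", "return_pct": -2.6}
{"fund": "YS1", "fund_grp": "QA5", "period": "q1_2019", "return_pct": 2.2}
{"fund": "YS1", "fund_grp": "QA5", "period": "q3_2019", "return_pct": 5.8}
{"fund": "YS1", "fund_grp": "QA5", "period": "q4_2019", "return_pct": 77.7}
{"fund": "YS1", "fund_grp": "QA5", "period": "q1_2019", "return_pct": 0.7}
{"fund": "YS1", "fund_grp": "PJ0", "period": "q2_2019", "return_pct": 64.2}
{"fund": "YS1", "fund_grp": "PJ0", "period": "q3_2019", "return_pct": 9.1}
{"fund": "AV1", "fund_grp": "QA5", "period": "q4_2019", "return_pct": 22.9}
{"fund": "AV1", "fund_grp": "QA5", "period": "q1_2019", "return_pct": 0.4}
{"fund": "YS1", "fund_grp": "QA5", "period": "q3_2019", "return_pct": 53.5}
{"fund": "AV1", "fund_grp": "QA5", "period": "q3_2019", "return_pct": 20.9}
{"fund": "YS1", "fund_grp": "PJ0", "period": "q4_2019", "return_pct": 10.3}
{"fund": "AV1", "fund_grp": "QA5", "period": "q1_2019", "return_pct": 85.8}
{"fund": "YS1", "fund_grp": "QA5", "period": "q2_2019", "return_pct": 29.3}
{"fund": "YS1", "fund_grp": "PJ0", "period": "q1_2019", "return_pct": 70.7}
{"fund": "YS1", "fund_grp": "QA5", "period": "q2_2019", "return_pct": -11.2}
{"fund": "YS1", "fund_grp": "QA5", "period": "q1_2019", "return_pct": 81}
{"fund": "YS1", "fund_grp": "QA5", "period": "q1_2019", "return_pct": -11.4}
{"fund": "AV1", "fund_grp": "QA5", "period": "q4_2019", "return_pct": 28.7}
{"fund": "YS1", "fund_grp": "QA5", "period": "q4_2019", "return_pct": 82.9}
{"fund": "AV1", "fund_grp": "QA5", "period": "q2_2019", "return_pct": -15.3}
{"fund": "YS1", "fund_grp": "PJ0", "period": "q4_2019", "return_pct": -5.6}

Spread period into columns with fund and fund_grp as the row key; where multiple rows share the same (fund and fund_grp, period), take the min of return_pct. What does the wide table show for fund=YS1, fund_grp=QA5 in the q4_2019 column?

41.6

Rows with fund=YS1, fund_grp=QA5 and period=q4_2019: return_pct values are 94.8, 41.6, 77.7, 82.9.
min(94.8, 41.6, 77.7, 82.9) = 41.6.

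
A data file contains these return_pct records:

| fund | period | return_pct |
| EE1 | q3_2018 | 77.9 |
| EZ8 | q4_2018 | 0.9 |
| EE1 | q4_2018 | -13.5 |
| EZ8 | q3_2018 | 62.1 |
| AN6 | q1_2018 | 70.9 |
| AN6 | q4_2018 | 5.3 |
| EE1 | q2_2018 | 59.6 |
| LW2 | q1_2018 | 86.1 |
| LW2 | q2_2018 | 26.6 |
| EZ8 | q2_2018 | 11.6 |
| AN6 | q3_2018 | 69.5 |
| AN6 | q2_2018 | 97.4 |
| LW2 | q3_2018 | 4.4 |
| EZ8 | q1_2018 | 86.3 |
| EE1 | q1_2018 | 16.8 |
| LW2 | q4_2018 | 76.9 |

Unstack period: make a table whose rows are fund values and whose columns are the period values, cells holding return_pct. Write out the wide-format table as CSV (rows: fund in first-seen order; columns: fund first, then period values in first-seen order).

Columns: fund plus the 4 distinct period values (q3_2018, q4_2018, q1_2018, q2_2018).
For example, row EE1 column q3_2018 takes return_pct=77.9 from the long row (EE1, q3_2018).

fund,q3_2018,q4_2018,q1_2018,q2_2018
EE1,77.9,-13.5,16.8,59.6
EZ8,62.1,0.9,86.3,11.6
AN6,69.5,5.3,70.9,97.4
LW2,4.4,76.9,86.1,26.6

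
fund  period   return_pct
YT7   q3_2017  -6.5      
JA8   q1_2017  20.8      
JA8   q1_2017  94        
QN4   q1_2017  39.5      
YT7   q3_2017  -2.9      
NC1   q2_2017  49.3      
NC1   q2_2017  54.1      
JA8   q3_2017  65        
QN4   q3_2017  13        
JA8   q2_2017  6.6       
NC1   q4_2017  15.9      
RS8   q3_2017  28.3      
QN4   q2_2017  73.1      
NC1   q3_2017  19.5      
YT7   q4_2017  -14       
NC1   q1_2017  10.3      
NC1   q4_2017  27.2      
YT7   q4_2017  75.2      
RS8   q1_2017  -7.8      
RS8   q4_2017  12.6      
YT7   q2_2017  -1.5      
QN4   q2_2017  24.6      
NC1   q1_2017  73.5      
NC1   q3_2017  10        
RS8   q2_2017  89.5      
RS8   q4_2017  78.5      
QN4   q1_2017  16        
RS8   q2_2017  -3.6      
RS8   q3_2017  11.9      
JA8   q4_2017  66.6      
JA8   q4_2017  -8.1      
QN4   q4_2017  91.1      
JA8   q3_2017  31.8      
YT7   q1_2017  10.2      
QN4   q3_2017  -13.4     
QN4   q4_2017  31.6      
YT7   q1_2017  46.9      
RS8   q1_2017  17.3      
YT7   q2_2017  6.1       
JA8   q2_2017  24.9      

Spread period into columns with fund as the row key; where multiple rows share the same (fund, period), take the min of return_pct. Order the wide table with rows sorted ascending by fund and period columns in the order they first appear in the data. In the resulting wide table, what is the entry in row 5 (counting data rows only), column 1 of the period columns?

-6.5

With rows sorted ascending by fund, row 5 is fund=YT7. period columns in first-appearance order: q3_2017, q1_2017, q2_2017, q4_2017; column 1 is q3_2017.
Long rows with fund=YT7, period=q3_2017: min(-6.5, -2.9) = -6.5.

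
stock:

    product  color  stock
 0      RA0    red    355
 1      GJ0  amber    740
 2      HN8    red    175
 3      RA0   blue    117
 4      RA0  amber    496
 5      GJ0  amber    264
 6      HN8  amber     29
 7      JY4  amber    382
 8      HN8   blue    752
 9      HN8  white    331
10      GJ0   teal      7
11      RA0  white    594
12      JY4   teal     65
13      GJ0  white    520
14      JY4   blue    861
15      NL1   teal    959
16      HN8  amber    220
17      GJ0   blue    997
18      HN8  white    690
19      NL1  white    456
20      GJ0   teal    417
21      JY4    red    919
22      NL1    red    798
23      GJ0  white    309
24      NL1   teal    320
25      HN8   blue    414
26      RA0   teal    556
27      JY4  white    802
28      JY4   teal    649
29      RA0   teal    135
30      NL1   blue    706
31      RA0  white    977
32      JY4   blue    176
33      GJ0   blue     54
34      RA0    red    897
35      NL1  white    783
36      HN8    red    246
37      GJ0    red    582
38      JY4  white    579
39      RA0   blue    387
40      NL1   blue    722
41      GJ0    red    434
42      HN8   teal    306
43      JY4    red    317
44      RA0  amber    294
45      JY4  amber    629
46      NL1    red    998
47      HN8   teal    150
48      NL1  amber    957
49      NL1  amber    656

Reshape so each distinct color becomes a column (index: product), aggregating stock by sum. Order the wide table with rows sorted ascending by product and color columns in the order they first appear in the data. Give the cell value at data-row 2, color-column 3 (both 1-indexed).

1166

With rows sorted ascending by product, row 2 is product=HN8. color columns in first-appearance order: red, amber, blue, white, teal; column 3 is blue.
Long rows with product=HN8, color=blue: 752 + 414 = 1166.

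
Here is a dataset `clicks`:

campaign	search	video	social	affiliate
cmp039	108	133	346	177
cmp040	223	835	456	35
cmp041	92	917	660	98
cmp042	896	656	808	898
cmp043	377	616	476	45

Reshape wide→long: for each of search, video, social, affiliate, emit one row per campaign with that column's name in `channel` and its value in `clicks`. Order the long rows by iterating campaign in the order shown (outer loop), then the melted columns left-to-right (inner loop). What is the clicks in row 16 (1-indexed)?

20 rows total (5 × 4). Row 16: index ⌊(16-1)/4⌋ = 3 into campaign → cmp042; (16-1) mod 4 = 3 into the melted columns → affiliate.
So row 16 is (cmp042, affiliate, 898); clicks = 898.

898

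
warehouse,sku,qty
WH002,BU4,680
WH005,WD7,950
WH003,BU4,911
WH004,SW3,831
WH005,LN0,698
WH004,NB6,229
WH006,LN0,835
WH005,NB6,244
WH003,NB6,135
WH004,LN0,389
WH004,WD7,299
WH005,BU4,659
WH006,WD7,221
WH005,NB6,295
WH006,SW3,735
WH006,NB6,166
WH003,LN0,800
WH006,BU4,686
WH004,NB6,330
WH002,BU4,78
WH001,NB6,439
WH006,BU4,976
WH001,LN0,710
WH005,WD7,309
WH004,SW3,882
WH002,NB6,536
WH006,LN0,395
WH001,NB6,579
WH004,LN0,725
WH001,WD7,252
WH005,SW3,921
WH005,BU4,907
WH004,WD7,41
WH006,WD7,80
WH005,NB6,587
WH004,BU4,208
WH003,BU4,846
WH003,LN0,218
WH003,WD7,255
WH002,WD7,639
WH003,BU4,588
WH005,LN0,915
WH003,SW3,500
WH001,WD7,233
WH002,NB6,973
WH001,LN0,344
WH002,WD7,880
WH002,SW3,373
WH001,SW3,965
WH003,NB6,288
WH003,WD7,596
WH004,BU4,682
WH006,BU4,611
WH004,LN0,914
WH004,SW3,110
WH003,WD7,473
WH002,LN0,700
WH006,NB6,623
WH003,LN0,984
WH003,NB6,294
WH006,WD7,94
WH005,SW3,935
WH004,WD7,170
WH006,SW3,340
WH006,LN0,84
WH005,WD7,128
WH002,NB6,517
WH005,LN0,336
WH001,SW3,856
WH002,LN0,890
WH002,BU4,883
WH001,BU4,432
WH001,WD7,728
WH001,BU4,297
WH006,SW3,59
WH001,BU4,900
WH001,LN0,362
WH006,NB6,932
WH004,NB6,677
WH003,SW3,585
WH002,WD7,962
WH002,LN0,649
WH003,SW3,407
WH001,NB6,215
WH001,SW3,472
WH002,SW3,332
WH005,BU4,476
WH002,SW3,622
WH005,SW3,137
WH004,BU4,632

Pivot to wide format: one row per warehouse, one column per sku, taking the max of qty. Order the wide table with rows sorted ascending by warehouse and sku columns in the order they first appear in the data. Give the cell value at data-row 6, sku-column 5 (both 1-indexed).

932

With rows sorted ascending by warehouse, row 6 is warehouse=WH006. sku columns in first-appearance order: BU4, WD7, SW3, LN0, NB6; column 5 is NB6.
Long rows with warehouse=WH006, sku=NB6: max(166, 623, 932) = 932.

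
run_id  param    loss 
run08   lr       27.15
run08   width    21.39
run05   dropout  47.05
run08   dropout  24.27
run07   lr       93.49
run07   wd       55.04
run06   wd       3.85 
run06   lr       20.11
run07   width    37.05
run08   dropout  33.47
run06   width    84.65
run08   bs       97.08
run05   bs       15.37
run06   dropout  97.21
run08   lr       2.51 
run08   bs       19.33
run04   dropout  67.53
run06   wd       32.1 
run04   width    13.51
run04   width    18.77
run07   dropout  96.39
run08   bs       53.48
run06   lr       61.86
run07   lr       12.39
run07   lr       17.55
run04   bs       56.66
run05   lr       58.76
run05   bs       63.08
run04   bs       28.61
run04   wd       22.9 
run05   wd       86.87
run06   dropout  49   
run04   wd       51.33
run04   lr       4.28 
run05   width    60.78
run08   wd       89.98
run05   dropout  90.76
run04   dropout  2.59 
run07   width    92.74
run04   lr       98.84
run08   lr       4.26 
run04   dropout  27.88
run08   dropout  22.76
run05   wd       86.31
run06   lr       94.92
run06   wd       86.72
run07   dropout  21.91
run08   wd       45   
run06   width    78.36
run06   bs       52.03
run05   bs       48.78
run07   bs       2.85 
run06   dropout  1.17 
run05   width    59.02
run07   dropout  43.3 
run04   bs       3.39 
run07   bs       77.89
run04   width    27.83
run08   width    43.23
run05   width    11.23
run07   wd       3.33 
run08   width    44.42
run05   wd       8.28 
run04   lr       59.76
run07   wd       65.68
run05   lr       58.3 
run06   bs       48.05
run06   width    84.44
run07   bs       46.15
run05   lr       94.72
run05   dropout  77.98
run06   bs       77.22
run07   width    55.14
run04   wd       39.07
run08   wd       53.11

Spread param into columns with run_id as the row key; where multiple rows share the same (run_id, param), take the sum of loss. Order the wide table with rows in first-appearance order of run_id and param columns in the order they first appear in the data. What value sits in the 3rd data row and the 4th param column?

With rows in first-appearance order of run_id, row 3 is run_id=run07. param columns in first-appearance order: lr, width, dropout, wd, bs; column 4 is wd.
Long rows with run_id=run07, param=wd: 55.04 + 3.33 + 65.68 = 124.05.

124.05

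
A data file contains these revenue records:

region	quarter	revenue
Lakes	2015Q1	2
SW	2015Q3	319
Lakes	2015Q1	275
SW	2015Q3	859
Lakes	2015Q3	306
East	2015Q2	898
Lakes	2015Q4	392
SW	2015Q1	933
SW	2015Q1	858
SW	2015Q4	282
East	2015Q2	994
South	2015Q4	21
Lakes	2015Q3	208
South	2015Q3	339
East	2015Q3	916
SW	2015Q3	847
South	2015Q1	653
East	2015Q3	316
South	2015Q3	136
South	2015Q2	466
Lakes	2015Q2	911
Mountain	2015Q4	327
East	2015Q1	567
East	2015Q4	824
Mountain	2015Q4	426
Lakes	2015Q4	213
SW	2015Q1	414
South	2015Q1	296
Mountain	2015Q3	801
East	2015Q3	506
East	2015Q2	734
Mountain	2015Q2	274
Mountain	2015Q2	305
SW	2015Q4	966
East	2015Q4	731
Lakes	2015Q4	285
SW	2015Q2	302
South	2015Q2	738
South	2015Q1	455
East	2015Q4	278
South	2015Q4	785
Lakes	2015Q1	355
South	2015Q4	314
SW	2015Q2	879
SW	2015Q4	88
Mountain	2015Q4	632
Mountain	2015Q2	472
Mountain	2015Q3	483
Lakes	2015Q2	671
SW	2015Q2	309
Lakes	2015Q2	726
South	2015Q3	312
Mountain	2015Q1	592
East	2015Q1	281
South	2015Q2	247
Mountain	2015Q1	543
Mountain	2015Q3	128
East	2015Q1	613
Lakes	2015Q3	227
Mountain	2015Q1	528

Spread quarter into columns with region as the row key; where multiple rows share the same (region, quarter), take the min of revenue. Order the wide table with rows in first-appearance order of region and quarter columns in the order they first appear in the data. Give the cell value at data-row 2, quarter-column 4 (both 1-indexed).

With rows in first-appearance order of region, row 2 is region=SW. quarter columns in first-appearance order: 2015Q1, 2015Q3, 2015Q2, 2015Q4; column 4 is 2015Q4.
Long rows with region=SW, quarter=2015Q4: min(282, 966, 88) = 88.

88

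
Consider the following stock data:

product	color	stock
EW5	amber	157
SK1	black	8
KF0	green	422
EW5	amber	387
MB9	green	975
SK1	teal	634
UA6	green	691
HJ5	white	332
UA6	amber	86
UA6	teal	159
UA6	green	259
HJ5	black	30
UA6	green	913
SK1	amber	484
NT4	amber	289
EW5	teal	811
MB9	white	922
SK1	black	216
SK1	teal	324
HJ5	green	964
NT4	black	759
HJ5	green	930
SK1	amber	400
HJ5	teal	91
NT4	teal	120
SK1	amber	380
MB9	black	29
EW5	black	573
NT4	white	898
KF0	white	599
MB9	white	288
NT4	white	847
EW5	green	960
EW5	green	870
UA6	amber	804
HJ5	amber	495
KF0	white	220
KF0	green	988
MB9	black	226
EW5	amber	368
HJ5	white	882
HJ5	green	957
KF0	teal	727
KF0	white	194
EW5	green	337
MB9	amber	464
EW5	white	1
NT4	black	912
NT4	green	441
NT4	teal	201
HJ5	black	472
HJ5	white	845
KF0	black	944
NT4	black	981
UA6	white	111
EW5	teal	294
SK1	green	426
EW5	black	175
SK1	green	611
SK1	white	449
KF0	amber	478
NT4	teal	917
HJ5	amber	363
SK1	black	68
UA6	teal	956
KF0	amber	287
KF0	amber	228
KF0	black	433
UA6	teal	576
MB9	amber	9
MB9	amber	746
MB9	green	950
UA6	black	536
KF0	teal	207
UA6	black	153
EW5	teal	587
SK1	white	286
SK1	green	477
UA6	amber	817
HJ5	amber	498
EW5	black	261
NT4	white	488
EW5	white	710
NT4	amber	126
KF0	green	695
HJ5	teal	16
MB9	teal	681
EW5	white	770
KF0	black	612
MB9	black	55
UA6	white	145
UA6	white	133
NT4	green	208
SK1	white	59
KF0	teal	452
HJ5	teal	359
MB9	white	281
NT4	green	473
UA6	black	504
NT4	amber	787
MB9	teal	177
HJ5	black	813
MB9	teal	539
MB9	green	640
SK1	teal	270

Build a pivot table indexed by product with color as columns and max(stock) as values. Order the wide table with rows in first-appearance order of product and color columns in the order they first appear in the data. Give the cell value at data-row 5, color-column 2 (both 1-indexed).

With rows in first-appearance order of product, row 5 is product=UA6. color columns in first-appearance order: amber, black, green, teal, white; column 2 is black.
Long rows with product=UA6, color=black: max(536, 153, 504) = 536.

536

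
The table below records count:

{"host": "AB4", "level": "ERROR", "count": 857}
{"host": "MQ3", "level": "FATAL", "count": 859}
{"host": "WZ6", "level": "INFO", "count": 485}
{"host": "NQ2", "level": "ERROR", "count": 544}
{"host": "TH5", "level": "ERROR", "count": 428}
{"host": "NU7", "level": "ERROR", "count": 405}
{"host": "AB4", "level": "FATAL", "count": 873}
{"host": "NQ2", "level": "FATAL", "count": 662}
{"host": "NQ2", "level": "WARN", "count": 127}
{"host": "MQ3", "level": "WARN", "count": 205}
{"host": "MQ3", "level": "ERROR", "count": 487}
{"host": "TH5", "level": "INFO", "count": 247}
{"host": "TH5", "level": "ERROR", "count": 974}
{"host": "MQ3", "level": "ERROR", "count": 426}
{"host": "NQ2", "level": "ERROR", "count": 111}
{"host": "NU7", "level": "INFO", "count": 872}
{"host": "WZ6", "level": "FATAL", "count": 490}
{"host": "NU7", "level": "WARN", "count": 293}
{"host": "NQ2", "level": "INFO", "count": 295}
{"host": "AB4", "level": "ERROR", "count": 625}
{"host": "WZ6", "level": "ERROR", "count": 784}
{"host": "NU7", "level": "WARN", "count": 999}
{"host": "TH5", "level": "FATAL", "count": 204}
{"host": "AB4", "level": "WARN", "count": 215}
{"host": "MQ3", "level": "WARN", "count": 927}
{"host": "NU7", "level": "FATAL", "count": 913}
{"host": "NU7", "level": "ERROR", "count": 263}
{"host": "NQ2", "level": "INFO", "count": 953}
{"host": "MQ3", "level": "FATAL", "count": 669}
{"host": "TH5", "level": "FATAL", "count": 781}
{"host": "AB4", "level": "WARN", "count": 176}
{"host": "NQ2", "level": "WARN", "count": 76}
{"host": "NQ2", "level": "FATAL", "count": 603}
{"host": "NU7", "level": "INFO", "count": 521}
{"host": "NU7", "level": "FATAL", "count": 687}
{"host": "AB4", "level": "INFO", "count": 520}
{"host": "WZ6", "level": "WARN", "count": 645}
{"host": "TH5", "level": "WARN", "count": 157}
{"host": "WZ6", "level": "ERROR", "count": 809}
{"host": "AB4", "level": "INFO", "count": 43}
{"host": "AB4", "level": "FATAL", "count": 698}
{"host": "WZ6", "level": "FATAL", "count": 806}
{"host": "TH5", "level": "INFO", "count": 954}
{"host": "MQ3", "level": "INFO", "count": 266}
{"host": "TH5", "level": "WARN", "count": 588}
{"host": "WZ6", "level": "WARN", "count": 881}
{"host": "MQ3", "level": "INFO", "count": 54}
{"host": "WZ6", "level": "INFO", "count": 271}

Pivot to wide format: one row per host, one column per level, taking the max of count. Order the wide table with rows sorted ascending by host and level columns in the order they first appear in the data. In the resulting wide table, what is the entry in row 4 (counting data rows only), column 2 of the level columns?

913

With rows sorted ascending by host, row 4 is host=NU7. level columns in first-appearance order: ERROR, FATAL, INFO, WARN; column 2 is FATAL.
Long rows with host=NU7, level=FATAL: max(913, 687) = 913.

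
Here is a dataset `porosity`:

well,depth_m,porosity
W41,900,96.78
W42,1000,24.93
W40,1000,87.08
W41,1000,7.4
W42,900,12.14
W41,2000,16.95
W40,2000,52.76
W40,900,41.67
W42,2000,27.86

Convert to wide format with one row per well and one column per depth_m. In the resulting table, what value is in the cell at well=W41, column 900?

Wide layout: rows indexed by well, columns are the 3 distinct depth_m values (900, 1000, 2000).
Cell (well=W41, depth_m=900) draws from the long row where well=W41 and depth_m=900, which has porosity=96.78.

96.78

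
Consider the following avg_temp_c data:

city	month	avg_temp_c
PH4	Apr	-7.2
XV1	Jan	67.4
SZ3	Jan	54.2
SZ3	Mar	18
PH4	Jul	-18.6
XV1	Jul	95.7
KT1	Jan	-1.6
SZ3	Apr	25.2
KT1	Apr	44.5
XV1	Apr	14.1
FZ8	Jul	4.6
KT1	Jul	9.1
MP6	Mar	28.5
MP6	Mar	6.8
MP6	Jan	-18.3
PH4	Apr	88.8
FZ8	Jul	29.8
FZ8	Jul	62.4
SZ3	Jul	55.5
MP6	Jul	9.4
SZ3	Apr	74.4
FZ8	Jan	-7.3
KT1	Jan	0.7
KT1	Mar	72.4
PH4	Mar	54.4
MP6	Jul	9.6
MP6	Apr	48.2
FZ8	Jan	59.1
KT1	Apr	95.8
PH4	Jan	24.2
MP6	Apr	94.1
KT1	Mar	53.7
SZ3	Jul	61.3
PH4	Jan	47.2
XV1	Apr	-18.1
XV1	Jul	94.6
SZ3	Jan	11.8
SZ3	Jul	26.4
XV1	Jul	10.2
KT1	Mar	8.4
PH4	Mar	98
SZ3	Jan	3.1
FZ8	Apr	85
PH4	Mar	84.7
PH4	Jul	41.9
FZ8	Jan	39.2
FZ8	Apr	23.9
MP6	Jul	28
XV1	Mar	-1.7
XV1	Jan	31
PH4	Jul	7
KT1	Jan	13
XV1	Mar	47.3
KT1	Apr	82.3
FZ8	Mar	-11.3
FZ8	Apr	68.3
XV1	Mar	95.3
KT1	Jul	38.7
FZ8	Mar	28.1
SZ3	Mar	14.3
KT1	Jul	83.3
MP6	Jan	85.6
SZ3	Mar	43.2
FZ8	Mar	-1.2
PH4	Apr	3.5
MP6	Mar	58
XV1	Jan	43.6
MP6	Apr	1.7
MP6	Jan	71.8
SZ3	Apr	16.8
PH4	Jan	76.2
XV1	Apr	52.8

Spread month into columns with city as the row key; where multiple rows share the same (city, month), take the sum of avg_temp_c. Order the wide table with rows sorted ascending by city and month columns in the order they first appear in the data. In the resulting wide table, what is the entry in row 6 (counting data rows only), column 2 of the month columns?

With rows sorted ascending by city, row 6 is city=XV1. month columns in first-appearance order: Apr, Jan, Mar, Jul; column 2 is Jan.
Long rows with city=XV1, month=Jan: 67.4 + 31 + 43.6 = 142.

142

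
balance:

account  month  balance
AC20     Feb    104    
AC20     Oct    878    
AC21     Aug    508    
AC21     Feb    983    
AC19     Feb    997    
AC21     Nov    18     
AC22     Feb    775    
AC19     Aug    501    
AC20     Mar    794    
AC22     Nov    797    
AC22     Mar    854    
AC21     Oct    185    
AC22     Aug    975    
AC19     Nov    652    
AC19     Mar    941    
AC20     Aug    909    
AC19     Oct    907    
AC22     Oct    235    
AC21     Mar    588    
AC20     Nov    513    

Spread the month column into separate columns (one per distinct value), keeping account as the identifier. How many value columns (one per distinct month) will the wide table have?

5 distinct month values: Feb, Nov, Oct, Aug, Mar.

5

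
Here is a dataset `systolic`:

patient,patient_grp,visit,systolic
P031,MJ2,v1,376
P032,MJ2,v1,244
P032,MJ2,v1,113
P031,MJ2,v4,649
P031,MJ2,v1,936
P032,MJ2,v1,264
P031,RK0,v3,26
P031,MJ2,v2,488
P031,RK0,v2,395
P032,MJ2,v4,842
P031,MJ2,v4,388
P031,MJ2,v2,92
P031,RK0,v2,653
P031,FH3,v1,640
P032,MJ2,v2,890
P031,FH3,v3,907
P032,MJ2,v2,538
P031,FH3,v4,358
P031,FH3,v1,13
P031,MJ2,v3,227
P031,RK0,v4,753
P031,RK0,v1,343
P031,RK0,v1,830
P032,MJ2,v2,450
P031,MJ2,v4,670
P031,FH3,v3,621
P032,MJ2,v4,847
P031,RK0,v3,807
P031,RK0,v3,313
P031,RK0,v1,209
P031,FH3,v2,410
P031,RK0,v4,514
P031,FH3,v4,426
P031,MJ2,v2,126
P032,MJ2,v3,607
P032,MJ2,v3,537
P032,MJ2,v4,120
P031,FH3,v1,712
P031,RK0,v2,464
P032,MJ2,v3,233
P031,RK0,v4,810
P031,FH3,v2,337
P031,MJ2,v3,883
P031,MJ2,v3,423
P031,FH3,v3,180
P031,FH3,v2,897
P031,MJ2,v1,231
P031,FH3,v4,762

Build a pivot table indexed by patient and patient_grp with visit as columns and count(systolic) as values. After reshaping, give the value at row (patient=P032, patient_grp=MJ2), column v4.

3

Rows with patient=P032, patient_grp=MJ2 and visit=v4: systolic values are 842, 847, 120.
3 rows match — count = 3.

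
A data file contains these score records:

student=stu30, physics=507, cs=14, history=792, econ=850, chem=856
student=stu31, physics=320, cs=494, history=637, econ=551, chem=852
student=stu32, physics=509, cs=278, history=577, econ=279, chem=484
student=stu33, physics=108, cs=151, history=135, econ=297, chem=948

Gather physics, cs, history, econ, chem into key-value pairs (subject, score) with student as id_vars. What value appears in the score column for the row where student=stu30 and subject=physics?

Unpivoting turns each (student, wide-column) pair into one long row.
The wide cell at row stu30, column physics holds 507, so the long row (stu30, physics) has score=507.

507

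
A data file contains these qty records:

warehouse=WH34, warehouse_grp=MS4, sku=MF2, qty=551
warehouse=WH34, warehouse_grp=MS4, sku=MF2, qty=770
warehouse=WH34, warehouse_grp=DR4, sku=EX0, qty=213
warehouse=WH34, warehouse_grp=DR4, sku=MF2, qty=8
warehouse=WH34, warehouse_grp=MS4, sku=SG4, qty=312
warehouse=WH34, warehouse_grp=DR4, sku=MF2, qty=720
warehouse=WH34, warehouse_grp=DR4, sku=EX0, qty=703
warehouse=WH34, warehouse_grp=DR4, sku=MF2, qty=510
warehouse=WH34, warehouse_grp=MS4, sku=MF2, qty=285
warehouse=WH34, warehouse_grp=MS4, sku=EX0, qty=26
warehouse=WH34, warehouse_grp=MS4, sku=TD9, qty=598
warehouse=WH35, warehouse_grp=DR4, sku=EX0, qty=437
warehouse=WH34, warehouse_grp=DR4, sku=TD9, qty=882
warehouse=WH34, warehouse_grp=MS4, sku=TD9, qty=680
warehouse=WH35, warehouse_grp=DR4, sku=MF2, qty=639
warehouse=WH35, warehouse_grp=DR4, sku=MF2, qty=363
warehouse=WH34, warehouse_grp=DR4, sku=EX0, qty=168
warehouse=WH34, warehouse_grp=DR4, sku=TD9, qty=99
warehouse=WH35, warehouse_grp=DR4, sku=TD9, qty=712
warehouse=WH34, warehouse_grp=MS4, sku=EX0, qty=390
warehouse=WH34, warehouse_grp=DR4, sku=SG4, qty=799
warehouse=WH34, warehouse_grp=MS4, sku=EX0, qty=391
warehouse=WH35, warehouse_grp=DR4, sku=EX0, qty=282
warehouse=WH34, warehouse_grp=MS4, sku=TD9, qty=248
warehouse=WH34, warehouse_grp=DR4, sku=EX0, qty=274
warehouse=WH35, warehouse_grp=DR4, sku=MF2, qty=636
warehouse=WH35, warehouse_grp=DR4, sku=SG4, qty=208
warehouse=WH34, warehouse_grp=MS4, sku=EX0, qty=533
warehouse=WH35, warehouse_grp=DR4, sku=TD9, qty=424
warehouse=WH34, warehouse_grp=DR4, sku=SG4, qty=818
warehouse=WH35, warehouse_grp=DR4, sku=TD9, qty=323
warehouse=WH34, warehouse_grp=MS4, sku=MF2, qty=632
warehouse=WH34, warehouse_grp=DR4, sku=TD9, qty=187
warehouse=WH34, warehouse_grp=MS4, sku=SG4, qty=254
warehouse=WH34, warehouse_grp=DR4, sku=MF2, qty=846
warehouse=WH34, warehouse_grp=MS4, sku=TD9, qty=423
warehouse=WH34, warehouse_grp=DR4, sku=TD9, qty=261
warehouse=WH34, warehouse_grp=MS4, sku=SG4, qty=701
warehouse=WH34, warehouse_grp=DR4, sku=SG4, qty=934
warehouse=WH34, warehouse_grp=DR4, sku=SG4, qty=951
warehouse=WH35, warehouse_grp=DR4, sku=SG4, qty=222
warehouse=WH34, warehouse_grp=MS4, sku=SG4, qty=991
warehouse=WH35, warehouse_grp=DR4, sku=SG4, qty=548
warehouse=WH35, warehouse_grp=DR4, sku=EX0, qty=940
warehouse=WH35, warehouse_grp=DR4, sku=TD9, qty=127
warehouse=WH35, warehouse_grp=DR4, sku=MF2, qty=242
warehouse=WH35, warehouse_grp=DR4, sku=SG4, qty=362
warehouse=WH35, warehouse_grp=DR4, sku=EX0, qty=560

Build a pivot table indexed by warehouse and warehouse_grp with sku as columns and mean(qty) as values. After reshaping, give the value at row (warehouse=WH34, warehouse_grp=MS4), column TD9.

487.25

Rows with warehouse=WH34, warehouse_grp=MS4 and sku=TD9: qty values are 598, 680, 248, 423.
(598 + 680 + 248 + 423) / 4 = 487.25.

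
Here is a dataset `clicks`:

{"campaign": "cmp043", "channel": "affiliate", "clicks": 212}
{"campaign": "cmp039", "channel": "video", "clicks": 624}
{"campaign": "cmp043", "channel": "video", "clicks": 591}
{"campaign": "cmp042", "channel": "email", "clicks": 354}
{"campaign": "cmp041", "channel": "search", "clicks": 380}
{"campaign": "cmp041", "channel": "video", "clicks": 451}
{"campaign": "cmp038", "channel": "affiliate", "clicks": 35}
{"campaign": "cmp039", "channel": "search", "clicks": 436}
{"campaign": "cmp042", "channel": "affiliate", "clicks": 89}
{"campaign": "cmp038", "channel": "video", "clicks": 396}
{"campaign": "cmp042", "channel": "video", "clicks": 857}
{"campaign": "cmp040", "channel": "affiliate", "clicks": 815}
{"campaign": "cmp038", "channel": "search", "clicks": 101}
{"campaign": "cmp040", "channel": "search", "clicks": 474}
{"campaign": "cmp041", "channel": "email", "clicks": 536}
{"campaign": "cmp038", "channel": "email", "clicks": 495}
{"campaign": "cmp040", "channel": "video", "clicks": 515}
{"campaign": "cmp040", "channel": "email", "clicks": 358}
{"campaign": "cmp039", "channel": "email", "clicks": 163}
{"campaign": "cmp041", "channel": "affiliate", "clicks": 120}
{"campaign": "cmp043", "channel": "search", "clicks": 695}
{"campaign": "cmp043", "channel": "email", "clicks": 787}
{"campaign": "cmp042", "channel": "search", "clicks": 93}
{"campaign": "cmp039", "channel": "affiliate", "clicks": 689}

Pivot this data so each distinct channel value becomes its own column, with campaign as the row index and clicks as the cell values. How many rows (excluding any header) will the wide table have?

6

6 distinct campaign values → 6 rows.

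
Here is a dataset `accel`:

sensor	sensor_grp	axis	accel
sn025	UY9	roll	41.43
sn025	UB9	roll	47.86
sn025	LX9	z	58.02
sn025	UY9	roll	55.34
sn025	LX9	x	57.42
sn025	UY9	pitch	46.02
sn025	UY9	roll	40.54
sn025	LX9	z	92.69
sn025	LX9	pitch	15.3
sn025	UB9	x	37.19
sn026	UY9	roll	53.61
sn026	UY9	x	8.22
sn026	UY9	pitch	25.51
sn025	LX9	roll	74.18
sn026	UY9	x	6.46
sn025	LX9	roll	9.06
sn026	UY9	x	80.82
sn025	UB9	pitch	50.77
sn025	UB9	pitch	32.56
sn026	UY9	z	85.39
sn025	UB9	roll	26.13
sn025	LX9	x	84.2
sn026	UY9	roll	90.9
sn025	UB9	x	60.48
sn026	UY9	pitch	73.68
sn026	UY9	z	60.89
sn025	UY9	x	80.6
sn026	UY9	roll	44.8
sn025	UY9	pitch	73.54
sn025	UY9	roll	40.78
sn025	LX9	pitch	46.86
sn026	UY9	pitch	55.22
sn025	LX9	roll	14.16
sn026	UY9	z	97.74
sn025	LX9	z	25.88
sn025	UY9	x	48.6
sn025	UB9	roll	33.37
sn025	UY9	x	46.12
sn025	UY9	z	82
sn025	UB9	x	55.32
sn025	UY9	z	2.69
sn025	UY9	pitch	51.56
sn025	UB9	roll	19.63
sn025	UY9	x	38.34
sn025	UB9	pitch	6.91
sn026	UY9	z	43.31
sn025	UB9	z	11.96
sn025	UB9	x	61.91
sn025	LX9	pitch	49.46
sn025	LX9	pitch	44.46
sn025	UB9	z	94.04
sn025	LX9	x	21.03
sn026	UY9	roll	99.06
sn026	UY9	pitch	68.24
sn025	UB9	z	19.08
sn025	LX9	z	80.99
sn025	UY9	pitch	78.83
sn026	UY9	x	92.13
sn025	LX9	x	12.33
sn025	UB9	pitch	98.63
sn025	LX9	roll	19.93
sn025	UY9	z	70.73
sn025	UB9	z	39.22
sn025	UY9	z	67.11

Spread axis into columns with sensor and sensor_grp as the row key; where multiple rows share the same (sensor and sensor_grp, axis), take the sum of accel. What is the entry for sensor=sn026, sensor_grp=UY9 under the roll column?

Rows with sensor=sn026, sensor_grp=UY9 and axis=roll: accel values are 53.61, 90.9, 44.8, 99.06.
53.61 + 90.9 + 44.8 + 99.06 = 288.37.

288.37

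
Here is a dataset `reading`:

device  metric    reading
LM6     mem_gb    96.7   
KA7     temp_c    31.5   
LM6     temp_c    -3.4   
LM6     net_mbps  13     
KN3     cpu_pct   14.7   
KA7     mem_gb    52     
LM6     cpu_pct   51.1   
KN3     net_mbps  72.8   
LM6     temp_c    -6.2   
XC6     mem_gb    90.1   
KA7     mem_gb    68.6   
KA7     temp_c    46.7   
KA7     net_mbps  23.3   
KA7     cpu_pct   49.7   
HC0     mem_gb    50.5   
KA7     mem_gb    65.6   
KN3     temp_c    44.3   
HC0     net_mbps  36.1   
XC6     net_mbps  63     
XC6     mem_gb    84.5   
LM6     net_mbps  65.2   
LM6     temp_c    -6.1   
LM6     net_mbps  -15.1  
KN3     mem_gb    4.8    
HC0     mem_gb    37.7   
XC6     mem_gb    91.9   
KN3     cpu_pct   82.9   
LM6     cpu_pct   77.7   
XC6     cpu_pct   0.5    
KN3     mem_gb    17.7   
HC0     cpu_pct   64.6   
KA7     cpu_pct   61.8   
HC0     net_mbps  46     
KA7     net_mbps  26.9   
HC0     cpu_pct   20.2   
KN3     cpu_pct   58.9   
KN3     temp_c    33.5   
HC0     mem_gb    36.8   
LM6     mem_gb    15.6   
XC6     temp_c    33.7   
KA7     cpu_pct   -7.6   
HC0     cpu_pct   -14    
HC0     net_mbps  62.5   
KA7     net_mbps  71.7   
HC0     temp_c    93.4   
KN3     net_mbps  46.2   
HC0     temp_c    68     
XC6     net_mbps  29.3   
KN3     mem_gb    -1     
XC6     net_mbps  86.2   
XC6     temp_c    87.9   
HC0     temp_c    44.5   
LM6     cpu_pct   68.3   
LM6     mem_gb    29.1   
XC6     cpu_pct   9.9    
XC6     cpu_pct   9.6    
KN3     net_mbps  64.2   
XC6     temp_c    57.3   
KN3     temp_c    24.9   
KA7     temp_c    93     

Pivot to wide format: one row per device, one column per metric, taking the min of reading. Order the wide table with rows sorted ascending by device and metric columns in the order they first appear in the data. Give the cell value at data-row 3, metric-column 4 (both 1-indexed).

14.7

With rows sorted ascending by device, row 3 is device=KN3. metric columns in first-appearance order: mem_gb, temp_c, net_mbps, cpu_pct; column 4 is cpu_pct.
Long rows with device=KN3, metric=cpu_pct: min(14.7, 82.9, 58.9) = 14.7.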